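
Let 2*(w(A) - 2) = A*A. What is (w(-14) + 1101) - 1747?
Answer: -546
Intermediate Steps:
w(A) = 2 + A**2/2 (w(A) = 2 + (A*A)/2 = 2 + A**2/2)
(w(-14) + 1101) - 1747 = ((2 + (1/2)*(-14)**2) + 1101) - 1747 = ((2 + (1/2)*196) + 1101) - 1747 = ((2 + 98) + 1101) - 1747 = (100 + 1101) - 1747 = 1201 - 1747 = -546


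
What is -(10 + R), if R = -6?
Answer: -4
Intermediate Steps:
-(10 + R) = -(10 - 6) = -1*4 = -4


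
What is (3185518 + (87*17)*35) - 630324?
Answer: 2606959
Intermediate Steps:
(3185518 + (87*17)*35) - 630324 = (3185518 + 1479*35) - 630324 = (3185518 + 51765) - 630324 = 3237283 - 630324 = 2606959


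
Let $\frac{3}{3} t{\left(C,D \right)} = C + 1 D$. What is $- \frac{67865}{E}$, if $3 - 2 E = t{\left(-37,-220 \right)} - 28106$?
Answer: $- \frac{67865}{14183} \approx -4.785$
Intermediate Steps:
$t{\left(C,D \right)} = C + D$ ($t{\left(C,D \right)} = C + 1 D = C + D$)
$E = 14183$ ($E = \frac{3}{2} - \frac{\left(-37 - 220\right) - 28106}{2} = \frac{3}{2} - \frac{-257 - 28106}{2} = \frac{3}{2} - - \frac{28363}{2} = \frac{3}{2} + \frac{28363}{2} = 14183$)
$- \frac{67865}{E} = - \frac{67865}{14183}$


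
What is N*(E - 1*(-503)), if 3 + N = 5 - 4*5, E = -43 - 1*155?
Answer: -5490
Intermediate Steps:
E = -198 (E = -43 - 155 = -198)
N = -18 (N = -3 + (5 - 4*5) = -3 + (5 - 20) = -3 - 15 = -18)
N*(E - 1*(-503)) = -18*(-198 - 1*(-503)) = -18*(-198 + 503) = -18*305 = -5490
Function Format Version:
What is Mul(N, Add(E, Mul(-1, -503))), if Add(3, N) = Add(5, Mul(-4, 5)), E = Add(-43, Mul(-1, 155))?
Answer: -5490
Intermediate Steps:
E = -198 (E = Add(-43, -155) = -198)
N = -18 (N = Add(-3, Add(5, Mul(-4, 5))) = Add(-3, Add(5, -20)) = Add(-3, -15) = -18)
Mul(N, Add(E, Mul(-1, -503))) = Mul(-18, Add(-198, Mul(-1, -503))) = Mul(-18, Add(-198, 503)) = Mul(-18, 305) = -5490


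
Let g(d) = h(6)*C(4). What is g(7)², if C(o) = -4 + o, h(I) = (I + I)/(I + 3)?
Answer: 0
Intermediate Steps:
h(I) = 2*I/(3 + I) (h(I) = (2*I)/(3 + I) = 2*I/(3 + I))
g(d) = 0 (g(d) = (2*6/(3 + 6))*(-4 + 4) = (2*6/9)*0 = (2*6*(⅑))*0 = (4/3)*0 = 0)
g(7)² = 0² = 0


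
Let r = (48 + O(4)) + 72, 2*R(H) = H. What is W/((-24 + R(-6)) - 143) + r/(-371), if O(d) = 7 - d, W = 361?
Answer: -154841/63070 ≈ -2.4551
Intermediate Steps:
R(H) = H/2
r = 123 (r = (48 + (7 - 1*4)) + 72 = (48 + (7 - 4)) + 72 = (48 + 3) + 72 = 51 + 72 = 123)
W/((-24 + R(-6)) - 143) + r/(-371) = 361/((-24 + (½)*(-6)) - 143) + 123/(-371) = 361/((-24 - 3) - 143) + 123*(-1/371) = 361/(-27 - 143) - 123/371 = 361/(-170) - 123/371 = 361*(-1/170) - 123/371 = -361/170 - 123/371 = -154841/63070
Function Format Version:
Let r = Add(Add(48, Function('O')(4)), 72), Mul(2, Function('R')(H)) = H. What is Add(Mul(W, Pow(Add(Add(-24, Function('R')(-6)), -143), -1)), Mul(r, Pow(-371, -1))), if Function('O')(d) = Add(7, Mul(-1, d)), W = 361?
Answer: Rational(-154841, 63070) ≈ -2.4551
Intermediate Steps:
Function('R')(H) = Mul(Rational(1, 2), H)
r = 123 (r = Add(Add(48, Add(7, Mul(-1, 4))), 72) = Add(Add(48, Add(7, -4)), 72) = Add(Add(48, 3), 72) = Add(51, 72) = 123)
Add(Mul(W, Pow(Add(Add(-24, Function('R')(-6)), -143), -1)), Mul(r, Pow(-371, -1))) = Add(Mul(361, Pow(Add(Add(-24, Mul(Rational(1, 2), -6)), -143), -1)), Mul(123, Pow(-371, -1))) = Add(Mul(361, Pow(Add(Add(-24, -3), -143), -1)), Mul(123, Rational(-1, 371))) = Add(Mul(361, Pow(Add(-27, -143), -1)), Rational(-123, 371)) = Add(Mul(361, Pow(-170, -1)), Rational(-123, 371)) = Add(Mul(361, Rational(-1, 170)), Rational(-123, 371)) = Add(Rational(-361, 170), Rational(-123, 371)) = Rational(-154841, 63070)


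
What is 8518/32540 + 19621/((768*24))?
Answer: 198867779/149944320 ≈ 1.3263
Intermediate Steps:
8518/32540 + 19621/((768*24)) = 8518*(1/32540) + 19621/18432 = 4259/16270 + 19621*(1/18432) = 4259/16270 + 19621/18432 = 198867779/149944320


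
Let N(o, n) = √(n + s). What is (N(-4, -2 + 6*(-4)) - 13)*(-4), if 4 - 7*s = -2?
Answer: 52 - 16*I*√77/7 ≈ 52.0 - 20.057*I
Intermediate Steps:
s = 6/7 (s = 4/7 - ⅐*(-2) = 4/7 + 2/7 = 6/7 ≈ 0.85714)
N(o, n) = √(6/7 + n) (N(o, n) = √(n + 6/7) = √(6/7 + n))
(N(-4, -2 + 6*(-4)) - 13)*(-4) = (√(42 + 49*(-2 + 6*(-4)))/7 - 13)*(-4) = (√(42 + 49*(-2 - 24))/7 - 13)*(-4) = (√(42 + 49*(-26))/7 - 13)*(-4) = (√(42 - 1274)/7 - 13)*(-4) = (√(-1232)/7 - 13)*(-4) = ((4*I*√77)/7 - 13)*(-4) = (4*I*√77/7 - 13)*(-4) = (-13 + 4*I*√77/7)*(-4) = 52 - 16*I*√77/7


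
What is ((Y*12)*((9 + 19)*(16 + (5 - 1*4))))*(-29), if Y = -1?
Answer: 165648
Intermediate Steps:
((Y*12)*((9 + 19)*(16 + (5 - 1*4))))*(-29) = ((-1*12)*((9 + 19)*(16 + (5 - 1*4))))*(-29) = -336*(16 + (5 - 4))*(-29) = -336*(16 + 1)*(-29) = -336*17*(-29) = -12*476*(-29) = -5712*(-29) = 165648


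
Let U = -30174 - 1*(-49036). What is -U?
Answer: -18862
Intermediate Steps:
U = 18862 (U = -30174 + 49036 = 18862)
-U = -1*18862 = -18862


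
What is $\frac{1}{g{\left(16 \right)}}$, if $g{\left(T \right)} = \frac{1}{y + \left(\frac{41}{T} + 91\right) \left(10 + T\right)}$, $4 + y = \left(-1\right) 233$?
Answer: $\frac{17565}{8} \approx 2195.6$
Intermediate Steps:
$y = -237$ ($y = -4 - 233 = -237$)
$g{\left(T \right)} = \frac{1}{-237 + \left(10 + T\right) \left(91 + \frac{41}{T}\right)}$ ($g{\left(T \right)} = \frac{1}{-237 + \left(\frac{41}{T} + 91\right) \left(10 + T\right)} = \frac{1}{-237 + \left(91 + \frac{41}{T}\right) \left(10 + T\right)} = \frac{1}{-237 + \left(10 + T\right) \left(91 + \frac{41}{T}\right)}$)
$\frac{1}{g{\left(16 \right)}} = \frac{1}{16 \frac{1}{410 + 91 \cdot 16^{2} + 714 \cdot 16}} = \frac{1}{16 \frac{1}{410 + 91 \cdot 256 + 11424}} = \frac{1}{16 \frac{1}{410 + 23296 + 11424}} = \frac{1}{16 \cdot \frac{1}{35130}} = \frac{1}{\frac{8}{17565}} = \frac{17565}{8}$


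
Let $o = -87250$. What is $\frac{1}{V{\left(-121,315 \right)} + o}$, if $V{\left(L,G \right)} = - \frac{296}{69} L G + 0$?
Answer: $\frac{23}{1753930} \approx 1.3113 \cdot 10^{-5}$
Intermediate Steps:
$V{\left(L,G \right)} = - \frac{296 G L}{69}$ ($V{\left(L,G \right)} = \left(-296\right) \frac{1}{69} L G + 0 = - \frac{296 L}{69} G + 0 = - \frac{296 G L}{69} + 0 = - \frac{296 G L}{69}$)
$\frac{1}{V{\left(-121,315 \right)} + o} = \frac{1}{\left(- \frac{296}{69}\right) 315 \left(-121\right) - 87250} = \frac{1}{\frac{3760680}{23} - 87250} = \frac{1}{\frac{1753930}{23}} = \frac{23}{1753930}$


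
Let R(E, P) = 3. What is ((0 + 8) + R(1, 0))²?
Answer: 121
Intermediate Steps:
((0 + 8) + R(1, 0))² = ((0 + 8) + 3)² = (8 + 3)² = 11² = 121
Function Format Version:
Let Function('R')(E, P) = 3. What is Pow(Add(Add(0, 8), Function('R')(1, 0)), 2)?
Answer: 121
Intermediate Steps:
Pow(Add(Add(0, 8), Function('R')(1, 0)), 2) = Pow(Add(Add(0, 8), 3), 2) = Pow(Add(8, 3), 2) = Pow(11, 2) = 121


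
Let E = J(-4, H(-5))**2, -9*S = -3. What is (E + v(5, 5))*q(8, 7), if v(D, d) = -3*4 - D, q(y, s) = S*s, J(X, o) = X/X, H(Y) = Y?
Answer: -112/3 ≈ -37.333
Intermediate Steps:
S = 1/3 (S = -1/9*(-3) = 1/3 ≈ 0.33333)
J(X, o) = 1
E = 1 (E = 1**2 = 1)
q(y, s) = s/3
v(D, d) = -12 - D
(E + v(5, 5))*q(8, 7) = (1 + (-12 - 1*5))*((1/3)*7) = (1 + (-12 - 5))*(7/3) = (1 - 17)*(7/3) = -16*7/3 = -112/3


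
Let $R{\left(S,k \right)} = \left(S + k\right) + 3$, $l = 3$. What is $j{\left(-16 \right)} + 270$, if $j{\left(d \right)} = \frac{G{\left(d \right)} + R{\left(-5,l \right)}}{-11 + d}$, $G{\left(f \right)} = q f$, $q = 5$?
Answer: $\frac{7369}{27} \approx 272.93$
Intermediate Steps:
$R{\left(S,k \right)} = 3 + S + k$
$G{\left(f \right)} = 5 f$
$j{\left(d \right)} = \frac{1 + 5 d}{-11 + d}$ ($j{\left(d \right)} = \frac{5 d + \left(3 - 5 + 3\right)}{-11 + d} = \frac{5 d + 1}{-11 + d} = \frac{1 + 5 d}{-11 + d}$)
$j{\left(-16 \right)} + 270 = \frac{1 + 5 \left(-16\right)}{-11 - 16} + 270 = \frac{1 - 80}{-27} + 270 = \left(- \frac{1}{27}\right) \left(-79\right) + 270 = \frac{79}{27} + 270 = \frac{7369}{27}$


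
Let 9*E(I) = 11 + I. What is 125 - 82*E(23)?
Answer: -1663/9 ≈ -184.78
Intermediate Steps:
E(I) = 11/9 + I/9 (E(I) = (11 + I)/9 = 11/9 + I/9)
125 - 82*E(23) = 125 - 82*(11/9 + (⅑)*23) = 125 - 82*(11/9 + 23/9) = 125 - 82*34/9 = 125 - 2788/9 = -1663/9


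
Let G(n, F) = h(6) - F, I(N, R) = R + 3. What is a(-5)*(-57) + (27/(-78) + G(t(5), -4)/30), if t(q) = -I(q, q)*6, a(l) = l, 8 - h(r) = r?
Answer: 37031/130 ≈ 284.85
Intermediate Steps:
h(r) = 8 - r
I(N, R) = 3 + R
t(q) = -18 - 6*q (t(q) = -(3 + q)*6 = (-3 - q)*6 = -18 - 6*q)
G(n, F) = 2 - F (G(n, F) = (8 - 1*6) - F = (8 - 6) - F = 2 - F)
a(-5)*(-57) + (27/(-78) + G(t(5), -4)/30) = -5*(-57) + (27/(-78) + (2 - 1*(-4))/30) = 285 + (27*(-1/78) + (2 + 4)*(1/30)) = 285 + (-9/26 + 6*(1/30)) = 285 + (-9/26 + 1/5) = 285 - 19/130 = 37031/130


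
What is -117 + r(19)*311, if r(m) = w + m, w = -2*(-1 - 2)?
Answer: 7658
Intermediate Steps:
w = 6 (w = -2*(-3) = 6)
r(m) = 6 + m
-117 + r(19)*311 = -117 + (6 + 19)*311 = -117 + 25*311 = -117 + 7775 = 7658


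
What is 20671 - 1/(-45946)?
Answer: 949749767/45946 ≈ 20671.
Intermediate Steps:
20671 - 1/(-45946) = 20671 - 1*(-1/45946) = 20671 + 1/45946 = 949749767/45946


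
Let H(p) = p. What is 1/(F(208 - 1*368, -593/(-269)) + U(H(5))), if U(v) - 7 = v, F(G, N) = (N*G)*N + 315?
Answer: -72361/32601793 ≈ -0.0022195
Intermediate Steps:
F(G, N) = 315 + G*N² (F(G, N) = (G*N)*N + 315 = G*N² + 315 = 315 + G*N²)
U(v) = 7 + v
1/(F(208 - 1*368, -593/(-269)) + U(H(5))) = 1/((315 + (208 - 1*368)*(-593/(-269))²) + (7 + 5)) = 1/((315 + (208 - 368)*(-593*(-1/269))²) + 12) = 1/((315 - 160*(593/269)²) + 12) = 1/((315 - 160*351649/72361) + 12) = 1/((315 - 56263840/72361) + 12) = 1/(-33470125/72361 + 12) = 1/(-32601793/72361) = -72361/32601793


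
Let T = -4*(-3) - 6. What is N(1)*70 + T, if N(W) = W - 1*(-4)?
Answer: 356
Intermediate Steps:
N(W) = 4 + W (N(W) = W + 4 = 4 + W)
T = 6 (T = 12 - 6 = 6)
N(1)*70 + T = (4 + 1)*70 + 6 = 5*70 + 6 = 350 + 6 = 356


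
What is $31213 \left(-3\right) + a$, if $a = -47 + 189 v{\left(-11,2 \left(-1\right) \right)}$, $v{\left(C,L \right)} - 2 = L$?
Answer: $-93686$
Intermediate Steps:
$v{\left(C,L \right)} = 2 + L$
$a = -47$ ($a = -47 + 189 \left(2 + 2 \left(-1\right)\right) = -47 + 189 \left(2 - 2\right) = -47 + 189 \cdot 0 = -47 + 0 = -47$)
$31213 \left(-3\right) + a = 31213 \left(-3\right) - 47 = -93639 - 47 = -93686$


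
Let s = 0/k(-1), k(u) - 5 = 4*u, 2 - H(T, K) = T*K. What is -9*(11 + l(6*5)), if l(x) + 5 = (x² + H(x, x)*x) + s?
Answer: 234306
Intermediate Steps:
H(T, K) = 2 - K*T (H(T, K) = 2 - T*K = 2 - K*T)
k(u) = 5 + 4*u
s = 0 (s = 0/(5 + 4*(-1)) = 0/(5 - 4) = 0/1 = 0*1 = 0)
l(x) = -5 + x² + x*(2 - x²) (l(x) = -5 + ((x² + (2 - x*x)*x) + 0) = -5 + ((x² + (2 - x²)*x) + 0) = -5 + ((x² + x*(2 - x²)) + 0) = -5 + (x² + x*(2 - x²)) = -5 + x² + x*(2 - x²))
-9*(11 + l(6*5)) = -9*(11 + (-5 + (6*5)² - 6*5*(-2 + (6*5)²))) = -9*(11 + (-5 + 30² - 1*30*(-2 + 30²))) = -9*(11 + (-5 + 900 - 1*30*(-2 + 900))) = -9*(11 + (-5 + 900 - 1*30*898)) = -9*(11 + (-5 + 900 - 26940)) = -9*(11 - 26045) = -9*(-26034) = 234306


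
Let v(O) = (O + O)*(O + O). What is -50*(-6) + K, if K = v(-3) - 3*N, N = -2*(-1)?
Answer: 330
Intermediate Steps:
N = 2
v(O) = 4*O**2 (v(O) = (2*O)*(2*O) = 4*O**2)
K = 30 (K = 4*(-3)**2 - 3*2 = 4*9 - 6 = 36 - 6 = 30)
-50*(-6) + K = -50*(-6) + 30 = 300 + 30 = 330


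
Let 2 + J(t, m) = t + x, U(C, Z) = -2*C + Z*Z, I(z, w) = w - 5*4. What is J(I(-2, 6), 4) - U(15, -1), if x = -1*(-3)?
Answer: 16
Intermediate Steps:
I(z, w) = -20 + w (I(z, w) = w - 20 = -20 + w)
U(C, Z) = Z**2 - 2*C (U(C, Z) = -2*C + Z**2 = Z**2 - 2*C)
x = 3
J(t, m) = 1 + t (J(t, m) = -2 + (t + 3) = -2 + (3 + t) = 1 + t)
J(I(-2, 6), 4) - U(15, -1) = (1 + (-20 + 6)) - ((-1)**2 - 2*15) = (1 - 14) - (1 - 30) = -13 - 1*(-29) = -13 + 29 = 16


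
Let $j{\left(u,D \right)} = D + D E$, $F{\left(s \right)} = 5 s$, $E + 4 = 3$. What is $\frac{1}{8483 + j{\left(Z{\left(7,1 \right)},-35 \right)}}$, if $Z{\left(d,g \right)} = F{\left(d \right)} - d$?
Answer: $\frac{1}{8483} \approx 0.00011788$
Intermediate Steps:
$E = -1$ ($E = -4 + 3 = -1$)
$Z{\left(d,g \right)} = 4 d$ ($Z{\left(d,g \right)} = 5 d - d = 4 d$)
$j{\left(u,D \right)} = 0$ ($j{\left(u,D \right)} = D + D \left(-1\right) = D - D = 0$)
$\frac{1}{8483 + j{\left(Z{\left(7,1 \right)},-35 \right)}} = \frac{1}{8483 + 0} = \frac{1}{8483}$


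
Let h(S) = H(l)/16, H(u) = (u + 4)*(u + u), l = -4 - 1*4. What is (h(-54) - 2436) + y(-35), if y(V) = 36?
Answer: -2396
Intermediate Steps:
l = -8 (l = -4 - 4 = -8)
H(u) = 2*u*(4 + u) (H(u) = (4 + u)*(2*u) = 2*u*(4 + u))
h(S) = 4 (h(S) = (2*(-8)*(4 - 8))/16 = (2*(-8)*(-4))*(1/16) = 64*(1/16) = 4)
(h(-54) - 2436) + y(-35) = (4 - 2436) + 36 = -2432 + 36 = -2396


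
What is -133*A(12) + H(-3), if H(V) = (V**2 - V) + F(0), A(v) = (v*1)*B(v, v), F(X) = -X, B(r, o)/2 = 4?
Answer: -12756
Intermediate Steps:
B(r, o) = 8 (B(r, o) = 2*4 = 8)
A(v) = 8*v (A(v) = (v*1)*8 = v*8 = 8*v)
H(V) = V**2 - V (H(V) = (V**2 - V) - 1*0 = (V**2 - V) + 0 = V**2 - V)
-133*A(12) + H(-3) = -1064*12 - 3*(-1 - 3) = -133*96 - 3*(-4) = -12768 + 12 = -12756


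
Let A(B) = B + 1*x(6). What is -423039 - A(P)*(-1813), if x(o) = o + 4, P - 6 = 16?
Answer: -365023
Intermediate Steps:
P = 22 (P = 6 + 16 = 22)
x(o) = 4 + o
A(B) = 10 + B (A(B) = B + 1*(4 + 6) = B + 1*10 = B + 10 = 10 + B)
-423039 - A(P)*(-1813) = -423039 - (10 + 22)*(-1813) = -423039 - 32*(-1813) = -423039 - 1*(-58016) = -423039 + 58016 = -365023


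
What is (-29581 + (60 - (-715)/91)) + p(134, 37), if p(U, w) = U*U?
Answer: -80900/7 ≈ -11557.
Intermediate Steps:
p(U, w) = U**2
(-29581 + (60 - (-715)/91)) + p(134, 37) = (-29581 + (60 - (-715)/91)) + 134**2 = (-29581 + (60 - (-715)/91)) + 17956 = (-29581 + (60 - 55*(-1/7))) + 17956 = (-29581 + (60 + 55/7)) + 17956 = (-29581 + 475/7) + 17956 = -206592/7 + 17956 = -80900/7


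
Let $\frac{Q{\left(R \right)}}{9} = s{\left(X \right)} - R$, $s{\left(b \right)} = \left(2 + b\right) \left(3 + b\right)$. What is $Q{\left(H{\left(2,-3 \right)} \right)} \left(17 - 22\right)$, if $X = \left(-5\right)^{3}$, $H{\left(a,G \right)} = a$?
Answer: $-675180$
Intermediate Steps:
$X = -125$
$Q{\left(R \right)} = 135054 - 9 R$ ($Q{\left(R \right)} = 9 \left(\left(6 + \left(-125\right)^{2} + 5 \left(-125\right)\right) - R\right) = 9 \left(\left(6 + 15625 - 625\right) - R\right) = 9 \left(15006 - R\right) = 135054 - 9 R$)
$Q{\left(H{\left(2,-3 \right)} \right)} \left(17 - 22\right) = \left(135054 - 18\right) \left(17 - 22\right) = 135036 \left(-5\right) = -675180$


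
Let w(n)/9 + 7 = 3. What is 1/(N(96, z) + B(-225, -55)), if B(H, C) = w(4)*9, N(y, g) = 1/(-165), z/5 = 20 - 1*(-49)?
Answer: -165/53461 ≈ -0.0030864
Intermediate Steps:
w(n) = -36 (w(n) = -63 + 9*3 = -63 + 27 = -36)
z = 345 (z = 5*(20 - 1*(-49)) = 5*(20 + 49) = 5*69 = 345)
N(y, g) = -1/165
B(H, C) = -324 (B(H, C) = -36*9 = -324)
1/(N(96, z) + B(-225, -55)) = 1/(-1/165 - 324) = 1/(-53461/165) = -165/53461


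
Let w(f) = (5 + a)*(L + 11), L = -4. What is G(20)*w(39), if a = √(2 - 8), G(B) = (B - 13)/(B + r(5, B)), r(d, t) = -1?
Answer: 245/19 + 49*I*√6/19 ≈ 12.895 + 6.3171*I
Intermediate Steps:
G(B) = (-13 + B)/(-1 + B) (G(B) = (B - 13)/(B - 1) = (-13 + B)/(-1 + B))
a = I*√6 (a = √(-6) = I*√6 ≈ 2.4495*I)
w(f) = 35 + 7*I*√6 (w(f) = (5 + I*√6)*(-4 + 11) = (5 + I*√6)*7 = 35 + 7*I*√6)
G(20)*w(39) = ((-13 + 20)/(-1 + 20))*(35 + 7*I*√6) = (7/19)*(35 + 7*I*√6) = ((1/19)*7)*(35 + 7*I*√6) = 7*(35 + 7*I*√6)/19 = 245/19 + 49*I*√6/19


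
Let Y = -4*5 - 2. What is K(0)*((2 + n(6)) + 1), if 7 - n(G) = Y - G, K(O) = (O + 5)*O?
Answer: 0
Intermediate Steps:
Y = -22 (Y = -20 - 2 = -22)
K(O) = O*(5 + O) (K(O) = (5 + O)*O = O*(5 + O))
n(G) = 29 + G (n(G) = 7 - (-22 - G) = 7 + (22 + G) = 29 + G)
K(0)*((2 + n(6)) + 1) = (0*(5 + 0))*((2 + (29 + 6)) + 1) = (0*5)*((2 + 35) + 1) = 0*(37 + 1) = 0*38 = 0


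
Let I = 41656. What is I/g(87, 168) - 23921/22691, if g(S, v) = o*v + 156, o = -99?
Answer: -334834673/93464229 ≈ -3.5825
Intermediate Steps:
g(S, v) = 156 - 99*v (g(S, v) = -99*v + 156 = 156 - 99*v)
I/g(87, 168) - 23921/22691 = 41656/(156 - 99*168) - 23921/22691 = 41656/(156 - 16632) - 23921*1/22691 = 41656/(-16476) - 23921/22691 = 41656*(-1/16476) - 23921/22691 = -10414/4119 - 23921/22691 = -334834673/93464229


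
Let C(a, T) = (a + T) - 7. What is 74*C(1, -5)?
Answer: -814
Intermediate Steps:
C(a, T) = -7 + T + a (C(a, T) = (T + a) - 7 = -7 + T + a)
74*C(1, -5) = 74*(-7 - 5 + 1) = 74*(-11) = -814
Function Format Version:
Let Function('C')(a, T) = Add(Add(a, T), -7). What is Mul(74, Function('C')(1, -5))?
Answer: -814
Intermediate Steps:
Function('C')(a, T) = Add(-7, T, a) (Function('C')(a, T) = Add(Add(T, a), -7) = Add(-7, T, a))
Mul(74, Function('C')(1, -5)) = Mul(74, Add(-7, -5, 1)) = Mul(74, -11) = -814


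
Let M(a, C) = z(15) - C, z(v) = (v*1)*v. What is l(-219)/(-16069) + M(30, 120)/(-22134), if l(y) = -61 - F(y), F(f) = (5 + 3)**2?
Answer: 51405/16936726 ≈ 0.0030351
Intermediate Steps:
z(v) = v**2 (z(v) = v*v = v**2)
F(f) = 64 (F(f) = 8**2 = 64)
M(a, C) = 225 - C (M(a, C) = 15**2 - C = 225 - C)
l(y) = -125 (l(y) = -61 - 1*64 = -61 - 64 = -125)
l(-219)/(-16069) + M(30, 120)/(-22134) = -125/(-16069) + (225 - 1*120)/(-22134) = -125*(-1/16069) + (225 - 120)*(-1/22134) = 125/16069 + 105*(-1/22134) = 125/16069 - 5/1054 = 51405/16936726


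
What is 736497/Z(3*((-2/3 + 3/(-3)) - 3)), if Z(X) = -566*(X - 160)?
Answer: 245499/32828 ≈ 7.4783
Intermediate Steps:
Z(X) = 90560 - 566*X (Z(X) = -566*(-160 + X) = 90560 - 566*X)
736497/Z(3*((-2/3 + 3/(-3)) - 3)) = 736497/(90560 - 1698*((-2/3 + 3/(-3)) - 3)) = 736497/(90560 - 1698*((-2*1/3 + 3*(-1/3)) - 3)) = 736497/(90560 - 1698*((-2/3 - 1) - 3)) = 736497/(90560 - 1698*(-5/3 - 3)) = 736497/(90560 - 1698*(-14)/3) = 736497/(90560 - 566*(-14)) = 736497/(90560 + 7924) = 736497/98484 = 736497*(1/98484) = 245499/32828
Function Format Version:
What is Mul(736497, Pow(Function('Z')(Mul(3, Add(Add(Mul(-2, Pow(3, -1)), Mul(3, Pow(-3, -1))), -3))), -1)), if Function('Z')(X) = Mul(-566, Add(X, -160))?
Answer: Rational(245499, 32828) ≈ 7.4783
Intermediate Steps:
Function('Z')(X) = Add(90560, Mul(-566, X)) (Function('Z')(X) = Mul(-566, Add(-160, X)) = Add(90560, Mul(-566, X)))
Mul(736497, Pow(Function('Z')(Mul(3, Add(Add(Mul(-2, Pow(3, -1)), Mul(3, Pow(-3, -1))), -3))), -1)) = Mul(736497, Pow(Add(90560, Mul(-566, Mul(3, Add(Add(Mul(-2, Pow(3, -1)), Mul(3, Pow(-3, -1))), -3)))), -1)) = Mul(736497, Pow(Add(90560, Mul(-566, Mul(3, Add(Add(Mul(-2, Rational(1, 3)), Mul(3, Rational(-1, 3))), -3)))), -1)) = Mul(736497, Pow(Add(90560, Mul(-566, Mul(3, Add(Add(Rational(-2, 3), -1), -3)))), -1)) = Mul(736497, Pow(Add(90560, Mul(-566, Mul(3, Add(Rational(-5, 3), -3)))), -1)) = Mul(736497, Pow(Add(90560, Mul(-566, Mul(3, Rational(-14, 3)))), -1)) = Mul(736497, Pow(Add(90560, Mul(-566, -14)), -1)) = Mul(736497, Pow(Add(90560, 7924), -1)) = Mul(736497, Pow(98484, -1)) = Mul(736497, Rational(1, 98484)) = Rational(245499, 32828)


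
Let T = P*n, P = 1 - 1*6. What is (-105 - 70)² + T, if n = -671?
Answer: 33980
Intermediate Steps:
P = -5 (P = 1 - 6 = -5)
T = 3355 (T = -5*(-671) = 3355)
(-105 - 70)² + T = (-105 - 70)² + 3355 = (-175)² + 3355 = 30625 + 3355 = 33980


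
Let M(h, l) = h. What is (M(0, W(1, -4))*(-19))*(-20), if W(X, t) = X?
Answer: 0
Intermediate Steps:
(M(0, W(1, -4))*(-19))*(-20) = (0*(-19))*(-20) = 0*(-20) = 0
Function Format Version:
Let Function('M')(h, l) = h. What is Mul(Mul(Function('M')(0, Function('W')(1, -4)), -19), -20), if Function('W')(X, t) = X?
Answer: 0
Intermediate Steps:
Mul(Mul(Function('M')(0, Function('W')(1, -4)), -19), -20) = Mul(Mul(0, -19), -20) = Mul(0, -20) = 0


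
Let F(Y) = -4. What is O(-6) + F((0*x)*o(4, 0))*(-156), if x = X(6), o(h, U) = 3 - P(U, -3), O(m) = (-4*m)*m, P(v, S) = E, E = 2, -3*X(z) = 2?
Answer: 480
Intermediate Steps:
X(z) = -2/3 (X(z) = -1/3*2 = -2/3)
P(v, S) = 2
O(m) = -4*m**2
o(h, U) = 1 (o(h, U) = 3 - 1*2 = 3 - 2 = 1)
x = -2/3 ≈ -0.66667
O(-6) + F((0*x)*o(4, 0))*(-156) = -4*(-6)**2 - 4*(-156) = -4*36 + 624 = -144 + 624 = 480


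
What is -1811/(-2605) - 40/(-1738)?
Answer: 1625859/2263745 ≈ 0.71822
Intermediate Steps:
-1811/(-2605) - 40/(-1738) = -1811*(-1/2605) - 40*(-1/1738) = 1811/2605 + 20/869 = 1625859/2263745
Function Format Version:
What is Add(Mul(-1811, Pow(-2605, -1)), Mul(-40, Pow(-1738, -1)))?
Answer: Rational(1625859, 2263745) ≈ 0.71822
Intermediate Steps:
Add(Mul(-1811, Pow(-2605, -1)), Mul(-40, Pow(-1738, -1))) = Add(Mul(-1811, Rational(-1, 2605)), Mul(-40, Rational(-1, 1738))) = Add(Rational(1811, 2605), Rational(20, 869)) = Rational(1625859, 2263745)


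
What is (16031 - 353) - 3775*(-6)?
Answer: 38328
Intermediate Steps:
(16031 - 353) - 3775*(-6) = 15678 + 22650 = 38328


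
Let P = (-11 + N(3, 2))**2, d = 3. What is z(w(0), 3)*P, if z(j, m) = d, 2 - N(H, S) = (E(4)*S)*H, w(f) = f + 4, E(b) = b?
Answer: 3267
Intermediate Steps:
w(f) = 4 + f
N(H, S) = 2 - 4*H*S (N(H, S) = 2 - 4*S*H = 2 - 4*H*S)
z(j, m) = 3
P = 1089 (P = (-11 + (2 - 4*3*2))**2 = (-11 + (2 - 24))**2 = (-11 - 22)**2 = (-33)**2 = 1089)
z(w(0), 3)*P = 3*1089 = 3267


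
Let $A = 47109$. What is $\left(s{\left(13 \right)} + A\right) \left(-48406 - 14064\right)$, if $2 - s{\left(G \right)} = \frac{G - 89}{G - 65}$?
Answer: $- \frac{38258127280}{13} \approx -2.9429 \cdot 10^{9}$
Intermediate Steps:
$s{\left(G \right)} = 2 - \frac{-89 + G}{-65 + G}$ ($s{\left(G \right)} = 2 - \frac{G - 89}{G - 65} = 2 - \frac{-89 + G}{-65 + G}$)
$\left(s{\left(13 \right)} + A\right) \left(-48406 - 14064\right) = \left(\frac{-41 + 13}{-65 + 13} + 47109\right) \left(-48406 - 14064\right) = \left(\frac{1}{-52} \left(-28\right) + 47109\right) \left(-62470\right) = \left(\left(- \frac{1}{52}\right) \left(-28\right) + 47109\right) \left(-62470\right) = \left(\frac{7}{13} + 47109\right) \left(-62470\right) = \frac{612424}{13} \left(-62470\right) = - \frac{38258127280}{13}$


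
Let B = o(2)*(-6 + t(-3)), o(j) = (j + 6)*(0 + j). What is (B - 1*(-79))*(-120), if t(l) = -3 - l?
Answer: 2040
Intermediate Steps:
o(j) = j*(6 + j) (o(j) = (6 + j)*j = j*(6 + j))
B = -96 (B = (2*(6 + 2))*(-6 + (-3 - 1*(-3))) = (2*8)*(-6 + (-3 + 3)) = 16*(-6 + 0) = 16*(-6) = -96)
(B - 1*(-79))*(-120) = (-96 - 1*(-79))*(-120) = (-96 + 79)*(-120) = -17*(-120) = 2040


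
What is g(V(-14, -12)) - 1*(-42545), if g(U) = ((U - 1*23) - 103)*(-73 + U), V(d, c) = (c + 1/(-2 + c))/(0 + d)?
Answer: 1981195973/38416 ≈ 51572.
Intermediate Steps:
V(d, c) = (c + 1/(-2 + c))/d
g(U) = (-126 + U)*(-73 + U) (g(U) = ((U - 23) - 103)*(-73 + U) = ((-23 + U) - 103)*(-73 + U) = (-126 + U)*(-73 + U))
g(V(-14, -12)) - 1*(-42545) = (9198 + ((1 + (-12)² - 2*(-12))/((-14)*(-2 - 12)))² - 199*(1 + (-12)² - 2*(-12))/((-14)*(-2 - 12))) - 1*(-42545) = (9198 + (-1/14*(1 + 144 + 24)/(-14))² - (-199)*(1 + 144 + 24)/(14*(-14))) + 42545 = (9198 + (-1/14*(-1/14)*169)² - (-199)*(-1)*169/(14*14)) + 42545 = (9198 + (169/196)² - 199*169/196) + 42545 = (9198 + 28561/38416 - 33631/196) + 42545 = 346787253/38416 + 42545 = 1981195973/38416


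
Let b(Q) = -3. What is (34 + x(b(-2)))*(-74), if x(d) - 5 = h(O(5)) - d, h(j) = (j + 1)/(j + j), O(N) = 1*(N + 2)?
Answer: -22052/7 ≈ -3150.3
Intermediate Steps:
O(N) = 2 + N (O(N) = 1*(2 + N) = 2 + N)
h(j) = (1 + j)/(2*j) (h(j) = (1 + j)/((2*j)) = (1 + j)*(1/(2*j)) = (1 + j)/(2*j))
x(d) = 39/7 - d (x(d) = 5 + ((1 + (2 + 5))/(2*(2 + 5)) - d) = 5 + ((½)*(1 + 7)/7 - d) = 5 + ((½)*(⅐)*8 - d) = 5 + (4/7 - d) = 39/7 - d)
(34 + x(b(-2)))*(-74) = (34 + (39/7 - 1*(-3)))*(-74) = (34 + (39/7 + 3))*(-74) = (34 + 60/7)*(-74) = (298/7)*(-74) = -22052/7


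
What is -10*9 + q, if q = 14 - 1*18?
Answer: -94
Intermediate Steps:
q = -4 (q = 14 - 18 = -4)
-10*9 + q = -10*9 - 4 = -90 - 4 = -94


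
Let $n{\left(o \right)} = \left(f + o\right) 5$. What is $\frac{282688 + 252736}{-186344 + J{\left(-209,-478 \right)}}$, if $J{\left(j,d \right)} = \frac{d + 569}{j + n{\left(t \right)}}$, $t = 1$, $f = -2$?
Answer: $- \frac{114580736}{39877707} \approx -2.8733$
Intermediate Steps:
$n{\left(o \right)} = -10 + 5 o$ ($n{\left(o \right)} = \left(-2 + o\right) 5 = -10 + 5 o$)
$J{\left(j,d \right)} = \frac{569 + d}{-5 + j}$ ($J{\left(j,d \right)} = \frac{d + 569}{j + \left(-10 + 5 \cdot 1\right)} = \frac{569 + d}{j + \left(-10 + 5\right)} = \frac{569 + d}{j - 5} = \frac{569 + d}{-5 + j}$)
$\frac{282688 + 252736}{-186344 + J{\left(-209,-478 \right)}} = \frac{282688 + 252736}{-186344 + \frac{569 - 478}{-5 - 209}} = \frac{535424}{-186344 + \frac{1}{-214} \cdot 91} = \frac{535424}{-186344 - \frac{91}{214}} = \frac{535424}{- \frac{39877707}{214}} = 535424 \left(- \frac{214}{39877707}\right) = - \frac{114580736}{39877707}$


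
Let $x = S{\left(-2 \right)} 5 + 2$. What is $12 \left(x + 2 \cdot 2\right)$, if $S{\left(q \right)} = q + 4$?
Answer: $192$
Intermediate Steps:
$S{\left(q \right)} = 4 + q$
$x = 12$ ($x = \left(4 - 2\right) 5 + 2 = 2 \cdot 5 + 2 = 10 + 2 = 12$)
$12 \left(x + 2 \cdot 2\right) = 12 \left(12 + 2 \cdot 2\right) = 12 \left(12 + 4\right) = 12 \cdot 16 = 192$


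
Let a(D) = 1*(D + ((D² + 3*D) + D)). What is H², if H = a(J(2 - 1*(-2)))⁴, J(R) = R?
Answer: 2821109907456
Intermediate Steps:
a(D) = D² + 5*D (a(D) = 1*(D + (D² + 4*D)) = 1*(D² + 5*D) = D² + 5*D)
H = 1679616 (H = ((2 - 1*(-2))*(5 + (2 - 1*(-2))))⁴ = ((2 + 2)*(5 + (2 + 2)))⁴ = (4*(5 + 4))⁴ = (4*9)⁴ = 36⁴ = 1679616)
H² = 1679616² = 2821109907456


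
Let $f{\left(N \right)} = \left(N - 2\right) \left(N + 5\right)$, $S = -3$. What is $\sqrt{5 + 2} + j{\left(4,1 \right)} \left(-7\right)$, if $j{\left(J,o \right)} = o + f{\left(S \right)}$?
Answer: $63 + \sqrt{7} \approx 65.646$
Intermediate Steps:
$f{\left(N \right)} = \left(-2 + N\right) \left(5 + N\right)$
$j{\left(J,o \right)} = -10 + o$ ($j{\left(J,o \right)} = o + \left(-10 + \left(-3\right)^{2} + 3 \left(-3\right)\right) = o - 10 = -10 + o$)
$\sqrt{5 + 2} + j{\left(4,1 \right)} \left(-7\right) = \sqrt{5 + 2} + \left(-10 + 1\right) \left(-7\right) = \sqrt{7} - -63 = \sqrt{7} + 63 = 63 + \sqrt{7}$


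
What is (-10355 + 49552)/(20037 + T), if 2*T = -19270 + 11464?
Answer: 39197/16134 ≈ 2.4295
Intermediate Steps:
T = -3903 (T = (-19270 + 11464)/2 = (½)*(-7806) = -3903)
(-10355 + 49552)/(20037 + T) = (-10355 + 49552)/(20037 - 3903) = 39197/16134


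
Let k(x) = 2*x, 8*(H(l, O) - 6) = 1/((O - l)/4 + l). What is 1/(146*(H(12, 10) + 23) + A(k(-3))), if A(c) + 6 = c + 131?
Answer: 46/200311 ≈ 0.00022964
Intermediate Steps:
H(l, O) = 6 + 1/(8*(O/4 + 3*l/4)) (H(l, O) = 6 + 1/(8*((O - l)/4 + l)) = 6 + 1/(8*((O - l)*(¼) + l)) = 6 + 1/(8*((-l/4 + O/4) + l)) = 6 + 1/(8*(O/4 + 3*l/4)))
A(c) = 125 + c (A(c) = -6 + (c + 131) = -6 + (131 + c) = 125 + c)
1/(146*(H(12, 10) + 23) + A(k(-3))) = 1/(146*((1 + 12*10 + 36*12)/(2*(10 + 3*12)) + 23) + (125 + 2*(-3))) = 1/(146*((1 + 120 + 432)/(2*(10 + 36)) + 23) + (125 - 6)) = 1/(146*((½)*553/46 + 23) + 119) = 1/(146*((½)*(1/46)*553 + 23) + 119) = 1/(146*(553/92 + 23) + 119) = 1/(146*(2669/92) + 119) = 1/(194837/46 + 119) = 1/(200311/46) = 46/200311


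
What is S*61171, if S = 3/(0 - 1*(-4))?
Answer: 183513/4 ≈ 45878.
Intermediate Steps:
S = ¾ (S = 3/(0 + 4) = 3/4 = 3*(¼) = ¾ ≈ 0.75000)
S*61171 = (¾)*61171 = 183513/4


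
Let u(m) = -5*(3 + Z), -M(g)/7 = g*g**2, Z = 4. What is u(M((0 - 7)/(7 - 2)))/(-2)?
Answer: 35/2 ≈ 17.500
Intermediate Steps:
M(g) = -7*g**3 (M(g) = -7*g*g**2 = -7*g**3)
u(m) = -35 (u(m) = -5*(3 + 4) = -5*7 = -35)
u(M((0 - 7)/(7 - 2)))/(-2) = -35/(-2) = -35*(-1/2) = 35/2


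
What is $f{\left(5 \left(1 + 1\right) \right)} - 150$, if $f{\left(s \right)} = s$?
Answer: $-140$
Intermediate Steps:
$f{\left(5 \left(1 + 1\right) \right)} - 150 = 5 \left(1 + 1\right) - 150 = 5 \cdot 2 - 150 = 10 - 150 = -140$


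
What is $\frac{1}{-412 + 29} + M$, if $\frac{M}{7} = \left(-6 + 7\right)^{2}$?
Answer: $\frac{2680}{383} \approx 6.9974$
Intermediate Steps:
$M = 7$ ($M = 7 \left(-6 + 7\right)^{2} = 7 \cdot 1^{2} = 7 \cdot 1 = 7$)
$\frac{1}{-412 + 29} + M = \frac{1}{-412 + 29} + 7 = \frac{1}{-383} + 7 = - \frac{1}{383} + 7 = \frac{2680}{383}$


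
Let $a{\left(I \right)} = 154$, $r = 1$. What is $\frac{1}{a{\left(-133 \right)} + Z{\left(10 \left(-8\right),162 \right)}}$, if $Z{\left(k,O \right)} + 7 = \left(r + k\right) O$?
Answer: $- \frac{1}{12651} \approx -7.9045 \cdot 10^{-5}$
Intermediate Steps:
$Z{\left(k,O \right)} = -7 + O \left(1 + k\right)$ ($Z{\left(k,O \right)} = -7 + \left(1 + k\right) O = -7 + O \left(1 + k\right)$)
$\frac{1}{a{\left(-133 \right)} + Z{\left(10 \left(-8\right),162 \right)}} = \frac{1}{154 + \left(-7 + 162 + 162 \cdot 10 \left(-8\right)\right)} = \frac{1}{154 + \left(-7 + 162 + 162 \left(-80\right)\right)} = \frac{1}{154 - 12805} = \frac{1}{-12651} = - \frac{1}{12651}$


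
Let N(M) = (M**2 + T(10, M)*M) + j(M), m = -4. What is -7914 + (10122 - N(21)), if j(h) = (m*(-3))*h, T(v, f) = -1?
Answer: 1536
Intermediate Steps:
j(h) = 12*h (j(h) = (-4*(-3))*h = 12*h)
N(M) = M**2 + 11*M (N(M) = (M**2 - M) + 12*M = M**2 + 11*M)
-7914 + (10122 - N(21)) = -7914 + (10122 - 21*(11 + 21)) = -7914 + (10122 - 21*32) = -7914 + (10122 - 1*672) = -7914 + (10122 - 672) = -7914 + 9450 = 1536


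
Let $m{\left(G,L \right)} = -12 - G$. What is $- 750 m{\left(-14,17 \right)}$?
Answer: $-1500$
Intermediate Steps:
$- 750 m{\left(-14,17 \right)} = - 750 \left(-12 - -14\right) = - 750 \left(-12 + 14\right) = \left(-750\right) 2 = -1500$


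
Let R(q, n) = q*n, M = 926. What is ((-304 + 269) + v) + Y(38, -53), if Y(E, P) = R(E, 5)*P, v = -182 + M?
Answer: -9361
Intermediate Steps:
v = 744 (v = -182 + 926 = 744)
R(q, n) = n*q
Y(E, P) = 5*E*P (Y(E, P) = (5*E)*P = 5*E*P)
((-304 + 269) + v) + Y(38, -53) = ((-304 + 269) + 744) + 5*38*(-53) = (-35 + 744) - 10070 = 709 - 10070 = -9361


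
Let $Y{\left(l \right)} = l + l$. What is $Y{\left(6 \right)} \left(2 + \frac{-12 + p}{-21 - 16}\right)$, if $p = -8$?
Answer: $\frac{1128}{37} \approx 30.486$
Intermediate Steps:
$Y{\left(l \right)} = 2 l$
$Y{\left(6 \right)} \left(2 + \frac{-12 + p}{-21 - 16}\right) = 2 \cdot 6 \left(2 + \frac{-12 - 8}{-21 - 16}\right) = 12 \left(2 - \frac{20}{-37}\right) = 12 \left(2 - - \frac{20}{37}\right) = 12 \left(2 + \frac{20}{37}\right) = 12 \cdot \frac{94}{37} = \frac{1128}{37}$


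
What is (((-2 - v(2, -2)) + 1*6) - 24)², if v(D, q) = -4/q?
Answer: 484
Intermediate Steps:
(((-2 - v(2, -2)) + 1*6) - 24)² = (((-2 - (-4)/(-2)) + 1*6) - 24)² = (((-2 - (-4)*(-1)/2) + 6) - 24)² = (((-2 - 1*2) + 6) - 24)² = (((-2 - 2) + 6) - 24)² = ((-4 + 6) - 24)² = (2 - 24)² = (-22)² = 484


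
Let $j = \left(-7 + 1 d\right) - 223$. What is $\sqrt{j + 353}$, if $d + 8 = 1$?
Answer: $2 \sqrt{29} \approx 10.77$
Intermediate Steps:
$d = -7$ ($d = -8 + 1 = -7$)
$j = -237$ ($j = \left(-7 + 1 \left(-7\right)\right) - 223 = \left(-7 - 7\right) - 223 = -14 - 223 = -237$)
$\sqrt{j + 353} = \sqrt{-237 + 353} = \sqrt{116} = 2 \sqrt{29}$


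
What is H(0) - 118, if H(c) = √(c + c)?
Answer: -118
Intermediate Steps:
H(c) = √2*√c (H(c) = √(2*c) = √2*√c)
H(0) - 118 = √2*√0 - 118 = √2*0 - 118 = 0 - 118 = -118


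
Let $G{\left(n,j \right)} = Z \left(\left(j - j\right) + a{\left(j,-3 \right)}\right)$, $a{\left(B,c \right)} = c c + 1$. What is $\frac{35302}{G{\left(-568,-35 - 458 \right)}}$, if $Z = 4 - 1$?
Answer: $\frac{17651}{15} \approx 1176.7$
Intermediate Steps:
$a{\left(B,c \right)} = 1 + c^{2}$ ($a{\left(B,c \right)} = c^{2} + 1 = 1 + c^{2}$)
$Z = 3$ ($Z = 4 - 1 = 3$)
$G{\left(n,j \right)} = 30$ ($G{\left(n,j \right)} = 3 \left(\left(j - j\right) + \left(1 + \left(-3\right)^{2}\right)\right) = 3 \left(0 + \left(1 + 9\right)\right) = 3 \left(0 + 10\right) = 3 \cdot 10 = 30$)
$\frac{35302}{G{\left(-568,-35 - 458 \right)}} = \frac{35302}{30} = 35302 \cdot \frac{1}{30} = \frac{17651}{15}$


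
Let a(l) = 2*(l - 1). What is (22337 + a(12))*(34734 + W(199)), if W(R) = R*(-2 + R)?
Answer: 1653157383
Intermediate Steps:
a(l) = -2 + 2*l (a(l) = 2*(-1 + l) = -2 + 2*l)
(22337 + a(12))*(34734 + W(199)) = (22337 + (-2 + 2*12))*(34734 + 199*(-2 + 199)) = (22337 + (-2 + 24))*(34734 + 199*197) = (22337 + 22)*(34734 + 39203) = 22359*73937 = 1653157383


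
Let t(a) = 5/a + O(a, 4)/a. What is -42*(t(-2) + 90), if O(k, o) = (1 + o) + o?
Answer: -3486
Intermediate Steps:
O(k, o) = 1 + 2*o
t(a) = 14/a (t(a) = 5/a + (1 + 2*4)/a = 5/a + (1 + 8)/a = 5/a + 9/a = 14/a)
-42*(t(-2) + 90) = -42*(14/(-2) + 90) = -42*(14*(-½) + 90) = -42*(-7 + 90) = -42*83 = -3486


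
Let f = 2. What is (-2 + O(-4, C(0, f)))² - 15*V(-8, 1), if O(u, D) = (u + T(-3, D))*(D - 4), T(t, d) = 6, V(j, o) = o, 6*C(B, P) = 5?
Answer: 490/9 ≈ 54.444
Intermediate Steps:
C(B, P) = ⅚ (C(B, P) = (⅙)*5 = ⅚)
O(u, D) = (-4 + D)*(6 + u) (O(u, D) = (u + 6)*(D - 4) = (6 + u)*(-4 + D) = (-4 + D)*(6 + u))
(-2 + O(-4, C(0, f)))² - 15*V(-8, 1) = (-2 + (-24 - 4*(-4) + 6*(⅚) + (⅚)*(-4)))² - 15*1 = (-2 + (-24 + 16 + 5 - 10/3))² - 15 = (-2 - 19/3)² - 15 = (-25/3)² - 15 = 625/9 - 15 = 490/9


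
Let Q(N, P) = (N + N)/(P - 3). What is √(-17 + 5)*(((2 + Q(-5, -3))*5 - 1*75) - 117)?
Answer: -1042*I*√3/3 ≈ -601.6*I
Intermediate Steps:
Q(N, P) = 2*N/(-3 + P) (Q(N, P) = (2*N)/(-3 + P) = 2*N/(-3 + P))
√(-17 + 5)*(((2 + Q(-5, -3))*5 - 1*75) - 117) = √(-17 + 5)*(((2 + 2*(-5)/(-3 - 3))*5 - 1*75) - 117) = √(-12)*(((2 + 2*(-5)/(-6))*5 - 75) - 117) = (2*I*√3)*(((2 + 2*(-5)*(-⅙))*5 - 75) - 117) = (2*I*√3)*(((2 + 5/3)*5 - 75) - 117) = (2*I*√3)*(((11/3)*5 - 75) - 117) = (2*I*√3)*((55/3 - 75) - 117) = (2*I*√3)*(-170/3 - 117) = (2*I*√3)*(-521/3) = -1042*I*√3/3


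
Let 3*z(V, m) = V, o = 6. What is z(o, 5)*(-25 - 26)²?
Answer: 5202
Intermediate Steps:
z(V, m) = V/3
z(o, 5)*(-25 - 26)² = ((⅓)*6)*(-25 - 26)² = 2*(-51)² = 2*2601 = 5202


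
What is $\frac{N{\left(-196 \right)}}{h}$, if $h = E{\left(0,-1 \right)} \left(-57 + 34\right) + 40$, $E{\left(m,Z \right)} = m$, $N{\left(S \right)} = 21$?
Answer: $\frac{21}{40} \approx 0.525$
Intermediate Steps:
$h = 40$ ($h = 0 \left(-57 + 34\right) + 40 = 0 \left(-23\right) + 40 = 0 + 40 = 40$)
$\frac{N{\left(-196 \right)}}{h} = \frac{21}{40}$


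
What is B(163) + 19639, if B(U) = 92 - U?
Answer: 19568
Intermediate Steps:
B(163) + 19639 = (92 - 1*163) + 19639 = (92 - 163) + 19639 = -71 + 19639 = 19568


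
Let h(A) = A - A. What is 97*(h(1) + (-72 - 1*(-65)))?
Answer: -679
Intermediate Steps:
h(A) = 0
97*(h(1) + (-72 - 1*(-65))) = 97*(0 + (-72 - 1*(-65))) = 97*(0 + (-72 + 65)) = 97*(0 - 7) = 97*(-7) = -679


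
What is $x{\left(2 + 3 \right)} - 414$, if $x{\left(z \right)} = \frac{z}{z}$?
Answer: $-413$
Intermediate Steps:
$x{\left(z \right)} = 1$
$x{\left(2 + 3 \right)} - 414 = 1 - 414 = -413$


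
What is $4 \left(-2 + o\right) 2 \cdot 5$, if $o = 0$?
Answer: $-80$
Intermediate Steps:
$4 \left(-2 + o\right) 2 \cdot 5 = 4 \left(-2 + 0\right) 2 \cdot 5 = 4 \left(\left(-2\right) 2\right) 5 = 4 \left(-4\right) 5 = \left(-16\right) 5 = -80$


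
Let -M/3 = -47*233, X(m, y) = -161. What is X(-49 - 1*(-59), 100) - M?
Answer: -33014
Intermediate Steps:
M = 32853 (M = -(-141)*233 = -3*(-10951) = 32853)
X(-49 - 1*(-59), 100) - M = -161 - 1*32853 = -161 - 32853 = -33014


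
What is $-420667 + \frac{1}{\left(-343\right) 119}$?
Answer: $- \frac{17170364940}{40817} \approx -4.2067 \cdot 10^{5}$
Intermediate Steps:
$-420667 + \frac{1}{\left(-343\right) 119} = -420667 + \frac{1}{-40817} = -420667 - \frac{1}{40817} = - \frac{17170364940}{40817}$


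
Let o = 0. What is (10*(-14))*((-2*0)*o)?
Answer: 0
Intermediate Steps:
(10*(-14))*((-2*0)*o) = (10*(-14))*(-2*0*0) = -0*0 = -140*0 = 0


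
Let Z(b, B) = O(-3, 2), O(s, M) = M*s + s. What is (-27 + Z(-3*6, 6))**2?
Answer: 1296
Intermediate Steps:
O(s, M) = s + M*s
Z(b, B) = -9 (Z(b, B) = -3*(1 + 2) = -3*3 = -9)
(-27 + Z(-3*6, 6))**2 = (-27 - 9)**2 = (-36)**2 = 1296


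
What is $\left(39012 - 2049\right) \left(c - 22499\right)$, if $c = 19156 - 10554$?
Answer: $-513674811$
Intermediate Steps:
$c = 8602$
$\left(39012 - 2049\right) \left(c - 22499\right) = \left(39012 - 2049\right) \left(8602 - 22499\right) = 36963 \left(-13897\right) = -513674811$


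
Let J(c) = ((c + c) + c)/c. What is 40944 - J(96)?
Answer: 40941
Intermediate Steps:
J(c) = 3 (J(c) = (2*c + c)/c = (3*c)/c = 3)
40944 - J(96) = 40944 - 1*3 = 40944 - 3 = 40941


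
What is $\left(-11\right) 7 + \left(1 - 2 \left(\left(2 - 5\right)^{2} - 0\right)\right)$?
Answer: $-94$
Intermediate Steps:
$\left(-11\right) 7 + \left(1 - 2 \left(\left(2 - 5\right)^{2} - 0\right)\right) = -77 + \left(1 - 2 \left(\left(-3\right)^{2} + 0\right)\right) = -77 + \left(1 - 2 \left(9 + 0\right)\right) = -77 + \left(1 - 18\right) = -77 - 17 = -94$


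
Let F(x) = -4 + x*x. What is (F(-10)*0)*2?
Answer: 0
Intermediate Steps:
F(x) = -4 + x²
(F(-10)*0)*2 = ((-4 + (-10)²)*0)*2 = ((-4 + 100)*0)*2 = (96*0)*2 = 0*2 = 0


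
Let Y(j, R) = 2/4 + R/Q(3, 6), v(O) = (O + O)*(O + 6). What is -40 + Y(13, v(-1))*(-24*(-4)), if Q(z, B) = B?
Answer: -152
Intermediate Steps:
v(O) = 2*O*(6 + O) (v(O) = (2*O)*(6 + O) = 2*O*(6 + O))
Y(j, R) = ½ + R/6 (Y(j, R) = 2/4 + R/6 = 2*(¼) + R*(⅙) = ½ + R/6)
-40 + Y(13, v(-1))*(-24*(-4)) = -40 + (½ + (2*(-1)*(6 - 1))/6)*(-24*(-4)) = -40 + (½ + (2*(-1)*5)/6)*96 = -40 + (½ + (⅙)*(-10))*96 = -40 + (½ - 5/3)*96 = -40 - 7/6*96 = -40 - 112 = -152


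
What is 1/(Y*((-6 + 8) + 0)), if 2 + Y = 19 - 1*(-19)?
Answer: 1/72 ≈ 0.013889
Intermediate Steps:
Y = 36 (Y = -2 + (19 - 1*(-19)) = -2 + (19 + 19) = -2 + 38 = 36)
1/(Y*((-6 + 8) + 0)) = 1/(36*((-6 + 8) + 0)) = 1/(36*(2 + 0)) = 1/(36*2) = 1/72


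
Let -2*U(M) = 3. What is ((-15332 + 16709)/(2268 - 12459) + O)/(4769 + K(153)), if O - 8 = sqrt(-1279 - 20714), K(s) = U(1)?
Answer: 53434/32390395 + 2*I*sqrt(21993)/9535 ≈ 0.0016497 + 0.031107*I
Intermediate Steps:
U(M) = -3/2 (U(M) = -1/2*3 = -3/2)
K(s) = -3/2
O = 8 + I*sqrt(21993) (O = 8 + sqrt(-1279 - 20714) = 8 + sqrt(-21993) = 8 + I*sqrt(21993) ≈ 8.0 + 148.3*I)
((-15332 + 16709)/(2268 - 12459) + O)/(4769 + K(153)) = ((-15332 + 16709)/(2268 - 12459) + (8 + I*sqrt(21993)))/(4769 - 3/2) = (1377/(-10191) + (8 + I*sqrt(21993)))/(9535/2) = (1377*(-1/10191) + (8 + I*sqrt(21993)))*(2/9535) = (-459/3397 + (8 + I*sqrt(21993)))*(2/9535) = (26717/3397 + I*sqrt(21993))*(2/9535) = 53434/32390395 + 2*I*sqrt(21993)/9535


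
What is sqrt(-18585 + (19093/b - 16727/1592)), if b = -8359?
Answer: I*sqrt(823372105245041378)/6653764 ≈ 136.37*I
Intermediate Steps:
sqrt(-18585 + (19093/b - 16727/1592)) = sqrt(-18585 + (19093/(-8359) - 16727/1592)) = sqrt(-18585 + (19093*(-1/8359) - 16727*1/1592)) = sqrt(-18585 + (-19093/8359 - 16727/1592)) = sqrt(-18585 - 170217049/13307528) = sqrt(-247490624929/13307528) = I*sqrt(823372105245041378)/6653764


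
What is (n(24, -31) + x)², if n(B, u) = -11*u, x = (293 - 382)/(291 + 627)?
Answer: 97937076601/842724 ≈ 1.1621e+5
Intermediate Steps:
x = -89/918 ≈ -0.096950
(n(24, -31) + x)² = (-11*(-31) - 89/918)² = (341 - 89/918)² = (312949/918)² = 97937076601/842724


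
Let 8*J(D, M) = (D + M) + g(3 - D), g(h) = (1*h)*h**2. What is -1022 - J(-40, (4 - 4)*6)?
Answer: -87643/8 ≈ -10955.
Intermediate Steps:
g(h) = h**3 (g(h) = h*h**2 = h**3)
J(D, M) = D/8 + M/8 + (3 - D)**3/8 (J(D, M) = ((D + M) + (3 - D)**3)/8 = (D + M + (3 - D)**3)/8 = D/8 + M/8 + (3 - D)**3/8)
-1022 - J(-40, (4 - 4)*6) = -1022 - (-(-3 - 40)**3/8 + (1/8)*(-40) + ((4 - 4)*6)/8) = -1022 - (-1/8*(-43)**3 - 5 + (0*6)/8) = -1022 - (-1/8*(-79507) - 5 + (1/8)*0) = -1022 - (79507/8 - 5 + 0) = -1022 - 1*79467/8 = -1022 - 79467/8 = -87643/8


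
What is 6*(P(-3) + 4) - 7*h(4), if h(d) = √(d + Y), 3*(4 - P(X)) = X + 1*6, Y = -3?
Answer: 35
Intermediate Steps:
P(X) = 2 - X/3 (P(X) = 4 - (X + 1*6)/3 = 4 - (X + 6)/3 = 4 - (6 + X)/3 = 4 + (-2 - X/3) = 2 - X/3)
h(d) = √(-3 + d) (h(d) = √(d - 3) = √(-3 + d))
6*(P(-3) + 4) - 7*h(4) = 6*((2 - ⅓*(-3)) + 4) - 7*√(-3 + 4) = 6*((2 + 1) + 4) - 7*√1 = 6*(3 + 4) - 7*1 = 6*7 - 7 = 42 - 7 = 35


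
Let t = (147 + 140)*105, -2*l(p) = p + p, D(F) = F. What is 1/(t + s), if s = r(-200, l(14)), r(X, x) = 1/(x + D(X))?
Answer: 214/6448889 ≈ 3.3184e-5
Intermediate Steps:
l(p) = -p (l(p) = -(p + p)/2 = -p)
r(X, x) = 1/(X + x) (r(X, x) = 1/(x + X) = 1/(X + x))
s = -1/214 (s = 1/(-200 - 1*14) = 1/(-200 - 14) = 1/(-214) = -1/214 ≈ -0.0046729)
t = 30135 (t = 287*105 = 30135)
1/(t + s) = 1/(30135 - 1/214) = 1/(6448889/214) = 214/6448889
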